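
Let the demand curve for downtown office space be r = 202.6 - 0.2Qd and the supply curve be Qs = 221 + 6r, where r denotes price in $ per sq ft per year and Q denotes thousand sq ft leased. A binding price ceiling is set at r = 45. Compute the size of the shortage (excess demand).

Rewriting in direct form: Qd = 1013 - 5r.
Evaluating both curves at the ceiling price 45 gives Qd = 788, Qs = 491.
Shortage = Qd - Qs = 788 - 491 = 297.

Shortage = 297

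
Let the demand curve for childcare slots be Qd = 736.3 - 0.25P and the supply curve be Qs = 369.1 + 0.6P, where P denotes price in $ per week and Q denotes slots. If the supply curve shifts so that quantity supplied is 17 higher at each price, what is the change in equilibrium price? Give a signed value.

ΔP = -20

Set Qd = Qs: 736.3 - 0.25P = 369.1 + 0.6P, so 367.2 = 0.85P and P* = 432.
Substitute back: Q* = 736.3 - 0.25(432) = 628.3.
After the shift, supply is Qs = 386.1 + 0.6P.
The new intersection has 350.2 = 0.85P, i.e. P = 412, Q = 633.3.
ΔP = 412 - 432 = -20.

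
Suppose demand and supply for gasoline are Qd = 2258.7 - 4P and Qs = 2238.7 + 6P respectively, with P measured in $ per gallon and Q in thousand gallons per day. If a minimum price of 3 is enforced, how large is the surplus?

Surplus = 10

With P fixed at 3, quantity demanded is 2246.7 and quantity supplied is 2256.7.
Surplus = Qs - Qd = 2256.7 - 2246.7 = 10.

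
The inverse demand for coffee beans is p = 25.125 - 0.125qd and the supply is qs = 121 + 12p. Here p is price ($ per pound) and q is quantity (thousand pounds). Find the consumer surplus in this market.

Consumer surplus = 1785.0625

Inverting to quantity form: qd = 201 - 8p.
The market clears where 201 - 8p = 121 + 12p. Rearranging, 20p = 80, hence p* = 4.
From the demand curve, q* = 201 - 8(4) = 169.
Demand choke price (qd = 0): p = 201/8 = 25.125. Consumer surplus = ½ × (25.125 - 4) × 169 = 1785.0625.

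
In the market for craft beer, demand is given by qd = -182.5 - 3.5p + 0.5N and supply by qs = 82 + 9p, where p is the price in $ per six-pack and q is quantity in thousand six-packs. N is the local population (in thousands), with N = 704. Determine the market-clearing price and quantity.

p* = 7, q* = 145

With N = 704, demand is qd = 169.5 - 3.5p.
Equating demand and supply, 169.5 - 3.5p = 82 + 9p gives 12.5p = 87.5, so p* = 7.
Then q* = 169.5 - 3.5(7) = 145.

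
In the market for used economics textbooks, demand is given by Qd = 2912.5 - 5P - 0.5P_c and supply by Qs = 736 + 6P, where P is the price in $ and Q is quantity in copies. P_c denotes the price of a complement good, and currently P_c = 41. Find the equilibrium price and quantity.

P* = 196, Q* = 1912

With P_c = 41, demand is Qd = 2892 - 5P.
The market clears where 2892 - 5P = 736 + 6P. Rearranging, 11P = 2156, hence P* = 196.
Then Q* = 2892 - 5(196) = 1912.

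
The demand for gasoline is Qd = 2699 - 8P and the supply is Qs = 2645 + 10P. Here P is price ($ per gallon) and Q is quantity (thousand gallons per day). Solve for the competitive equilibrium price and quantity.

At equilibrium Qd = Qs, so 2699 - 8P = 2645 + 10P; collecting terms, 54 = 18P and P* = 3.
Plugging P* into demand: Q* = 2699 - 8(3) = 2675.

P* = 3, Q* = 2675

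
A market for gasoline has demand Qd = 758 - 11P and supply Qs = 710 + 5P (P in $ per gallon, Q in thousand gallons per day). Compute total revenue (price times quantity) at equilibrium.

The market clears where 758 - 11P = 710 + 5P. Rearranging, 16P = 48, hence P* = 3.
Substitute back: Q* = 758 - 11(3) = 725.
Total revenue = P* × Q* = 3 × 725 = 2175.

Total revenue = 2175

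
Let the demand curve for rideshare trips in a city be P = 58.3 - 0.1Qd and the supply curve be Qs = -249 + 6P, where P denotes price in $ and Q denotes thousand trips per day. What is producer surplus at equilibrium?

In direct form, Qd = 583 - 10P.
Equating demand and supply, 583 - 10P = -249 + 6P gives 16P = 832, so P* = 52.
Then Q* = 583 - 10(52) = 63.
Supply choke price (Qs = 0): P = 41.5. Producer surplus = ½ × (52 - 41.5) × 63 = 330.75.

Producer surplus = 330.75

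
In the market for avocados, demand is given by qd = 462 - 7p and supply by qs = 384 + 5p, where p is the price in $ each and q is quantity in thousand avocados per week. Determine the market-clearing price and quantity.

p* = 6.5, q* = 416.5

At equilibrium qd = qs, so 462 - 7p = 384 + 5p; collecting terms, 78 = 12p and p* = 6.5.
Plugging p* into demand: q* = 462 - 7(6.5) = 416.5.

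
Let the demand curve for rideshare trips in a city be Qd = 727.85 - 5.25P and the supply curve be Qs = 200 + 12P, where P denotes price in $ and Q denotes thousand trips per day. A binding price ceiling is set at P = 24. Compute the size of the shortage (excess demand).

At P = 24: Qd = 601.85 and Qs = 488.
Shortage = Qd - Qs = 601.85 - 488 = 113.85.

Shortage = 113.85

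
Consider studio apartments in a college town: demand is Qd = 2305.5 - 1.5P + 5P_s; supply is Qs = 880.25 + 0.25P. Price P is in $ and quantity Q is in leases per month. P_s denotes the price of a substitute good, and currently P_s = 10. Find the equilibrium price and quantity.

P* = 843, Q* = 1091

With P_s = 10, demand is Qd = 2355.5 - 1.5P.
Set Qd = Qs: 2355.5 - 1.5P = 880.25 + 0.25P, so 1475.25 = 1.75P and P* = 843.
Substitute back: Q* = 2355.5 - 1.5(843) = 1091.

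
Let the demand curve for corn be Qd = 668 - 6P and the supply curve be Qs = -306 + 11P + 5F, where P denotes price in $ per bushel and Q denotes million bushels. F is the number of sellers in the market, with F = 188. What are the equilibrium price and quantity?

P* = 2, Q* = 656

With F = 188, supply is Qs = 634 + 11P.
Set Qd = Qs: 668 - 6P = 634 + 11P, so 34 = 17P and P* = 2.
From the demand curve, Q* = 668 - 6(2) = 656.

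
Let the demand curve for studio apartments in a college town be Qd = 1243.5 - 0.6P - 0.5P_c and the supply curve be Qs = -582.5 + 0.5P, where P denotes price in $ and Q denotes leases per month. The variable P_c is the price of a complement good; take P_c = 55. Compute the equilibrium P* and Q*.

P* = 1635, Q* = 235

With P_c = 55, demand is Qd = 1216 - 0.6P.
Set Qd = Qs: 1216 - 0.6P = -582.5 + 0.5P, so 1798.5 = 1.1P and P* = 1635.
From the demand curve, Q* = 1216 - 0.6(1635) = 235.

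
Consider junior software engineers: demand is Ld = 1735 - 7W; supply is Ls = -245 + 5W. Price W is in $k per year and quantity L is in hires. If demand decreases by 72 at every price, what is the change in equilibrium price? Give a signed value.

Equating demand and supply, 1735 - 7W = -245 + 5W gives 12W = 1980, so W* = 165.
Substitute back: L* = 1735 - 7(165) = 580.
After the shift, demand is Ld = 1663 - 7W.
The new intersection has 1908 = 12W, i.e. W = 159, L = 550.
ΔW = 159 - 165 = -6.

ΔW = -6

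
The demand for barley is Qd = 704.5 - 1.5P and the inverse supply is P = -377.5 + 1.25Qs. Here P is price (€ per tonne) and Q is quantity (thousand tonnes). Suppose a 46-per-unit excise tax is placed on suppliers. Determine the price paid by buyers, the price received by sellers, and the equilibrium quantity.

P_b = 191, P_s = 145, Q = 418

In direct form, Qs = 302 + 0.8P.
Suppliers keep P_s = P_b - 46 per unit, so supply in terms of the buyer price is Qs = 265.2 + 0.8P_b.
Market clearing requires 704.5 - 1.5P_b = 265.2 + 0.8P_b; hence 439.3 = 2.3P_b and P_b = 191.
So P_s = 145 and the quantity traded is Q = 704.5 - 1.5(191) = 418.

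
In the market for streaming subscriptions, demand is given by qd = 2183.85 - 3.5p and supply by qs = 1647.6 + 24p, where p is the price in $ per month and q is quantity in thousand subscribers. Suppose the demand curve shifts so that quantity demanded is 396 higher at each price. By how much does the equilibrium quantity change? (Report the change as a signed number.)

The market clears where 2183.85 - 3.5p = 1647.6 + 24p. Rearranging, 27.5p = 536.25, hence p* = 19.5.
Plugging p* into demand: q* = 2183.85 - 3.5(19.5) = 2115.6.
After the shift, demand is qd = 2579.85 - 3.5p.
Re-solving, 27.5p = 932.25 gives p = 33.9 and q = 2461.2.
Δq = 2461.2 - 2115.6 = 345.6.

Δq = 345.6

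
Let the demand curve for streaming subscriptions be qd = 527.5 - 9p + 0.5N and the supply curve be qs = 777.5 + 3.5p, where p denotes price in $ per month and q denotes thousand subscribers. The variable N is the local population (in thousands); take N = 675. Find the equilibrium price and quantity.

With N = 675, demand is qd = 865 - 9p.
Equating demand and supply, 865 - 9p = 777.5 + 3.5p gives 12.5p = 87.5, so p* = 7.
From the demand curve, q* = 865 - 9(7) = 802.

p* = 7, q* = 802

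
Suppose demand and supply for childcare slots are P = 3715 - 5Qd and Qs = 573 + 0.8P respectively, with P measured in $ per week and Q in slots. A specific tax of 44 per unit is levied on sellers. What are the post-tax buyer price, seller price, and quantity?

Solving each curve for Q: Qd = 743 - 0.2P.
With a tax of 44 on sellers, they supply based on the net price P_s = P_b - 44, so Qs = 537.8 + 0.8P_b.
Set Qd = Qs: 743 - 0.2P_b = 537.8 + 0.8P_b, so 205.2 = P_b and P_b = 205.2.
So P_s = 161.2 and the quantity traded is Q = 743 - 0.2(205.2) = 701.96.

P_b = 205.2, P_s = 161.2, Q = 701.96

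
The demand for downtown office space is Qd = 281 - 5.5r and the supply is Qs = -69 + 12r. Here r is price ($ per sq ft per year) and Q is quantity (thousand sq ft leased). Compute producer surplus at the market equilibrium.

Set Qd = Qs: 281 - 5.5r = -69 + 12r, so 350 = 17.5r and r* = 20.
From the demand curve, Q* = 281 - 5.5(20) = 171.
Supply choke price (Qs = 0): r = 5.75. Producer surplus = ½ × (20 - 5.75) × 171 = 1218.375.

Producer surplus = 1218.375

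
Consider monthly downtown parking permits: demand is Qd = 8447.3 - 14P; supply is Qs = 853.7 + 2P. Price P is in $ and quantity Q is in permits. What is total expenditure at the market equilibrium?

At equilibrium Qd = Qs, so 8447.3 - 14P = 853.7 + 2P; collecting terms, 7593.6 = 16P and P* = 474.6.
Then Q* = 8447.3 - 14(474.6) = 1802.9.
Total expenditure = P* × Q* = 474.6 × 1802.9 = 855656.34.

Total expenditure = 855656.34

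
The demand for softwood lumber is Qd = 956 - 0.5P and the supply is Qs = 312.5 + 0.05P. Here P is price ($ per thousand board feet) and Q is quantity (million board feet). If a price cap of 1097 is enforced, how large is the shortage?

Shortage = 40.15

With P fixed at 1097, quantity demanded is 407.5 and quantity supplied is 367.35.
Shortage = Qd - Qs = 407.5 - 367.35 = 40.15.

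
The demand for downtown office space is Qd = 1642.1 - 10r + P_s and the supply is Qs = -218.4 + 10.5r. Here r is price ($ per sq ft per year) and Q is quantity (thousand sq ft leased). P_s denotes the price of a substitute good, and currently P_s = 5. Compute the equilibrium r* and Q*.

r* = 91, Q* = 737.1

With P_s = 5, demand is Qd = 1647.1 - 10r.
Equating demand and supply, 1647.1 - 10r = -218.4 + 10.5r gives 20.5r = 1865.5, so r* = 91.
Substitute back: Q* = 1647.1 - 10(91) = 737.1.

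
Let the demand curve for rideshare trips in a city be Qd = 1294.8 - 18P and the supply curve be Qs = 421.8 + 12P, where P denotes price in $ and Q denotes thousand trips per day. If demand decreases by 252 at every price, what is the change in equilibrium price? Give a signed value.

Set Qd = Qs: 1294.8 - 18P = 421.8 + 12P, so 873 = 30P and P* = 29.1.
Plugging P* into demand: Q* = 1294.8 - 18(29.1) = 771.
After the shift, demand is Qd = 1042.8 - 18P.
New equilibrium: 621 = 30P, so P = 20.7 and Q = 670.2.
ΔP = 20.7 - 29.1 = -8.4.

ΔP = -8.4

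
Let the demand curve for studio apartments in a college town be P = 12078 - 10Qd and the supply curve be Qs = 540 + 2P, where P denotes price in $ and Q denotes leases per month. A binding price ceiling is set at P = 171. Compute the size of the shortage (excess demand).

Shortage = 308.7

Inverting to quantity form: Qd = 1207.8 - 0.1P.
Evaluating both curves at the ceiling price 171 gives Qd = 1190.7, Qs = 882.
Shortage = Qd - Qs = 1190.7 - 882 = 308.7.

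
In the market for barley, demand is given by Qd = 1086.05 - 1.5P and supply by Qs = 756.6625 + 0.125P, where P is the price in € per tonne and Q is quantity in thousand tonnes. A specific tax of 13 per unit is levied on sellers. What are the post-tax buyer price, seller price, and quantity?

The tax drives a wedge P_b - P_s = 13. Substituting P_s = P_b - 13 into supply: Qs = 755.0375 + 0.125P_b.
Equate demand and the shifted supply: 1086.05 - 1.5P_b = 755.0375 + 0.125P_b, giving 1.625P_b = 331.0125, so P_b = 203.7.
Then P_s = 203.7 - 13 = 190.7 and Q = 1086.05 - 1.5(203.7) = 780.5.

P_b = 203.7, P_s = 190.7, Q = 780.5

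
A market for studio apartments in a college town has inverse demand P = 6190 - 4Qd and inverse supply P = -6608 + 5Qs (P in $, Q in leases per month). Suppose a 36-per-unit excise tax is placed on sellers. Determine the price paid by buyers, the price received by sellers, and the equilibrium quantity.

Solving each curve for Q: Qd = 1547.5 - 0.25P and Qs = 1321.6 + 0.2P.
Sellers keep P_s = P_b - 36 per unit, so supply in terms of the buyer price is Qs = 1314.4 + 0.2P_b.
Set Qd = Qs: 1547.5 - 0.25P_b = 1314.4 + 0.2P_b, so 233.1 = 0.45P_b and P_b = 518.
Then P_s = 518 - 36 = 482 and Q = 1547.5 - 0.25(518) = 1418.

P_b = 518, P_s = 482, Q = 1418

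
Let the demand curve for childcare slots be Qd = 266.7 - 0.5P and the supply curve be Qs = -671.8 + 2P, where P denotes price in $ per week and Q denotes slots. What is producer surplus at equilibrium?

Producer surplus = 1560.25

The market clears where 266.7 - 0.5P = -671.8 + 2P. Rearranging, 2.5P = 938.5, hence P* = 375.4.
Plugging P* into demand: Q* = 266.7 - 0.5(375.4) = 79.
Supply choke price (Qs = 0): P = 335.9. Producer surplus = ½ × (375.4 - 335.9) × 79 = 1560.25.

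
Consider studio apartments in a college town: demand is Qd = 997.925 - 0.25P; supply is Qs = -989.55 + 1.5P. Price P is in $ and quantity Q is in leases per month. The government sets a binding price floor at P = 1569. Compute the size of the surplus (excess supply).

Surplus = 758.275

At P = 1569: Qd = 605.675 and Qs = 1363.95.
Surplus = Qs - Qd = 1363.95 - 605.675 = 758.275.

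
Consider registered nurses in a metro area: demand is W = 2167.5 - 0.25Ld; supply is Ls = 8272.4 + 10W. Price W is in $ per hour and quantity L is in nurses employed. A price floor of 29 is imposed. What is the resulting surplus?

Surplus = 8.4

Rewriting in direct form: Ld = 8670 - 4W.
At W = 29: Ld = 8554 and Ls = 8562.4.
Surplus = Ls - Ld = 8562.4 - 8554 = 8.4.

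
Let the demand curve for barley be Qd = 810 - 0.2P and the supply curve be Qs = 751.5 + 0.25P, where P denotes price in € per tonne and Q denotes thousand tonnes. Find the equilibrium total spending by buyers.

Total spending by buyers = 101920

The market clears where 810 - 0.2P = 751.5 + 0.25P. Rearranging, 0.45P = 58.5, hence P* = 130.
Plugging P* into demand: Q* = 810 - 0.2(130) = 784.
Total spending by buyers = P* × Q* = 130 × 784 = 101920.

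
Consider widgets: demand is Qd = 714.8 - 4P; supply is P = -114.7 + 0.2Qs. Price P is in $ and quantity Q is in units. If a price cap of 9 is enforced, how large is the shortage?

Shortage = 60.3

Solving each curve for Q: Qs = 573.5 + 5P.
With P fixed at 9, quantity demanded is 678.8 and quantity supplied is 618.5.
Shortage = Qd - Qs = 678.8 - 618.5 = 60.3.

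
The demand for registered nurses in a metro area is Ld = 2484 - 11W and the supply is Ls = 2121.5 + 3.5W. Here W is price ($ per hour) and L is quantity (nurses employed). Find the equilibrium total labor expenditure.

The market clears where 2484 - 11W = 2121.5 + 3.5W. Rearranging, 14.5W = 362.5, hence W* = 25.
From the demand curve, L* = 2484 - 11(25) = 2209.
Total labor expenditure = W* × L* = 25 × 2209 = 55225.

Total labor expenditure = 55225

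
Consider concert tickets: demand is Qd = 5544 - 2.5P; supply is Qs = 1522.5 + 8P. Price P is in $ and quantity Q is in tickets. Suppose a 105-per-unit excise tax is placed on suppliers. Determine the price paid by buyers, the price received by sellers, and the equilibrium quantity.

With a tax of 105 on suppliers, they supply based on the net price P_s = P_b - 105, so Qs = 682.5 + 8P_b.
Equate demand and the shifted supply: 5544 - 2.5P_b = 682.5 + 8P_b, giving 10.5P_b = 4861.5, so P_b = 463.
Then P_s = 463 - 105 = 358 and Q = 5544 - 2.5(463) = 4386.5.

P_b = 463, P_s = 358, Q = 4386.5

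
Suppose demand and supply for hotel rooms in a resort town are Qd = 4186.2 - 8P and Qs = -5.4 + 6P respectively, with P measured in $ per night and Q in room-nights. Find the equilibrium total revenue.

Total revenue = 536225.4

Equating demand and supply, 4186.2 - 8P = -5.4 + 6P gives 14P = 4191.6, so P* = 299.4.
From the demand curve, Q* = 4186.2 - 8(299.4) = 1791.
Total revenue = P* × Q* = 299.4 × 1791 = 536225.4.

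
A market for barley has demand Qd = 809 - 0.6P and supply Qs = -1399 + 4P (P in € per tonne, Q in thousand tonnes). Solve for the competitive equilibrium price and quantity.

Set Qd = Qs: 809 - 0.6P = -1399 + 4P, so 2208 = 4.6P and P* = 480.
Plugging P* into demand: Q* = 809 - 0.6(480) = 521.

P* = 480, Q* = 521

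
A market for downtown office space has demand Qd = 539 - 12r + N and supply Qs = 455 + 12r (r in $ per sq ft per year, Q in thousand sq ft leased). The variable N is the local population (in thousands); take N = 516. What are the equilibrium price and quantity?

With N = 516, demand is Qd = 1055 - 12r.
At equilibrium Qd = Qs, so 1055 - 12r = 455 + 12r; collecting terms, 600 = 24r and r* = 25.
Then Q* = 1055 - 12(25) = 755.

r* = 25, Q* = 755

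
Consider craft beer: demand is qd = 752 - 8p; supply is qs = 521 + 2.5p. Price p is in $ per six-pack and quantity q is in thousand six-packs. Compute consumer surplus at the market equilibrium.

Consumer surplus = 20736

At equilibrium qd = qs, so 752 - 8p = 521 + 2.5p; collecting terms, 231 = 10.5p and p* = 22.
Substitute back: q* = 752 - 8(22) = 576.
Demand choke price (qd = 0): p = 752/8 = 94. Consumer surplus = ½ × (94 - 22) × 576 = 20736.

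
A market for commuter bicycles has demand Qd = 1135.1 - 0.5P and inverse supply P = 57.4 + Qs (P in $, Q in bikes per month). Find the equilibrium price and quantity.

Inverting to quantity form: Qs = -57.4 + P.
At equilibrium Qd = Qs, so 1135.1 - 0.5P = -57.4 + P; collecting terms, 1192.5 = 1.5P and P* = 795.
Substitute back: Q* = 1135.1 - 0.5(795) = 737.6.

P* = 795, Q* = 737.6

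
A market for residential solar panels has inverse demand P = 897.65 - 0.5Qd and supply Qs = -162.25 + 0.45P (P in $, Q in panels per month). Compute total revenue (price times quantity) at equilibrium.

Total revenue = 157642.7

Solving each curve for Q: Qd = 1795.3 - 2P.
Equating demand and supply, 1795.3 - 2P = -162.25 + 0.45P gives 2.45P = 1957.55, so P* = 799.
From the demand curve, Q* = 1795.3 - 2(799) = 197.3.
Total revenue = P* × Q* = 799 × 197.3 = 157642.7.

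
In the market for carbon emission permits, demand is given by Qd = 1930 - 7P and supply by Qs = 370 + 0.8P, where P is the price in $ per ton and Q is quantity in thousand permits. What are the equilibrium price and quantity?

Equating demand and supply, 1930 - 7P = 370 + 0.8P gives 7.8P = 1560, so P* = 200.
Plugging P* into demand: Q* = 1930 - 7(200) = 530.

P* = 200, Q* = 530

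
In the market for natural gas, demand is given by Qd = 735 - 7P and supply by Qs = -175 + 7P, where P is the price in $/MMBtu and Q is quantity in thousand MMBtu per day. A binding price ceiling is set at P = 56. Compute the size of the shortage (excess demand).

With P fixed at 56, quantity demanded is 343 and quantity supplied is 217.
Shortage = Qd - Qs = 343 - 217 = 126.

Shortage = 126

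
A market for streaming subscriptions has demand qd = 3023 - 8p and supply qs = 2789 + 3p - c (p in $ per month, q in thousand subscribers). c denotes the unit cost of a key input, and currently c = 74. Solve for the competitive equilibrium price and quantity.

With c = 74, supply is qs = 2715 + 3p.
Equating demand and supply, 3023 - 8p = 2715 + 3p gives 11p = 308, so p* = 28.
Substitute back: q* = 3023 - 8(28) = 2799.

p* = 28, q* = 2799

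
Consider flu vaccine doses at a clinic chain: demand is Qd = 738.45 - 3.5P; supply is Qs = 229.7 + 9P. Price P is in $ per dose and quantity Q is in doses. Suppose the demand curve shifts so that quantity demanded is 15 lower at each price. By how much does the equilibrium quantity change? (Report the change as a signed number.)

Set Qd = Qs: 738.45 - 3.5P = 229.7 + 9P, so 508.75 = 12.5P and P* = 40.7.
Substitute back: Q* = 738.45 - 3.5(40.7) = 596.
After the shift, demand is Qd = 723.45 - 3.5P.
New equilibrium: 493.75 = 12.5P, so P = 39.5 and Q = 585.2.
ΔQ = 585.2 - 596 = -10.8.

ΔQ = -10.8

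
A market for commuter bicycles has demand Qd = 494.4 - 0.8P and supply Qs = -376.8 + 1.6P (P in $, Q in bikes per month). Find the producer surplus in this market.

Producer surplus = 13005

Equating demand and supply, 494.4 - 0.8P = -376.8 + 1.6P gives 2.4P = 871.2, so P* = 363.
Then Q* = 494.4 - 0.8(363) = 204.
Supply choke price (Qs = 0): P = 235.5. Producer surplus = ½ × (363 - 235.5) × 204 = 13005.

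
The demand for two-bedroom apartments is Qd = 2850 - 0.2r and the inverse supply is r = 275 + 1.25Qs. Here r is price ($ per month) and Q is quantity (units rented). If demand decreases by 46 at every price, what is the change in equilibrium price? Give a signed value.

Rewriting in direct form: Qs = -220 + 0.8r.
Set Qd = Qs: 2850 - 0.2r = -220 + 0.8r, so 3070 = r and r* = 3070.
Then Q* = 2850 - 0.2(3070) = 2236.
After the shift, demand is Qd = 2804 - 0.2r.
The new intersection has 3024 = r, i.e. r = 3024, Q = 2199.2.
Δr = 3024 - 3070 = -46.

Δr = -46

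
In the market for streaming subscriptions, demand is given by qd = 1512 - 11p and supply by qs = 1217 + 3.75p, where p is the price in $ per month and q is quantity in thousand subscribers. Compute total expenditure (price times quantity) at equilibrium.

The market clears where 1512 - 11p = 1217 + 3.75p. Rearranging, 14.75p = 295, hence p* = 20.
From the demand curve, q* = 1512 - 11(20) = 1292.
Total expenditure = p* × q* = 20 × 1292 = 25840.

Total expenditure = 25840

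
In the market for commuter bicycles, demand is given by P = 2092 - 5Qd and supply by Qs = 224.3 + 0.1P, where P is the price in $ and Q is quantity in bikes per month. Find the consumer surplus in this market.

Consumer surplus = 208802.5

In direct form, Qd = 418.4 - 0.2P.
The market clears where 418.4 - 0.2P = 224.3 + 0.1P. Rearranging, 0.3P = 194.1, hence P* = 647.
Then Q* = 418.4 - 0.2(647) = 289.
Demand choke price (Qd = 0): P = 418.4/0.2 = 2092. Consumer surplus = ½ × (2092 - 647) × 289 = 208802.5.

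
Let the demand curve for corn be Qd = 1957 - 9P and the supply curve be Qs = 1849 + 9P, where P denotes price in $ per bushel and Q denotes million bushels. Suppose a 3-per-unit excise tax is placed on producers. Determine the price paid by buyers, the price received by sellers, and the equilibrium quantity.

With a tax of 3 on producers, they supply based on the net price P_s = P_b - 3, so Qs = 1822 + 9P_b.
Market clearing requires 1957 - 9P_b = 1822 + 9P_b; hence 135 = 18P_b and P_b = 7.5.
So P_s = 4.5 and the quantity traded is Q = 1957 - 9(7.5) = 1889.5.

P_b = 7.5, P_s = 4.5, Q = 1889.5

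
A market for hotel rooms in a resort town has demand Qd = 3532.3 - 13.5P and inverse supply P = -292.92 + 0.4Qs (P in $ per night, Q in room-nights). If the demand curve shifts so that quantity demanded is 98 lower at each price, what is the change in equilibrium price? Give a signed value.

In direct form, Qs = 732.3 + 2.5P.
At equilibrium Qd = Qs, so 3532.3 - 13.5P = 732.3 + 2.5P; collecting terms, 2800 = 16P and P* = 175.
From the demand curve, Q* = 3532.3 - 13.5(175) = 1169.8.
After the shift, demand is Qd = 3434.3 - 13.5P.
Re-solving, 16P = 2702 gives P = 168.875 and Q = 1154.4875.
ΔP = 168.875 - 175 = -6.125.

ΔP = -6.125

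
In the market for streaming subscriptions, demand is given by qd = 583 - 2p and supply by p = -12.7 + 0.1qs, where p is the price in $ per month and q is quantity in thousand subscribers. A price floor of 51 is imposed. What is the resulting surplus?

Surplus = 156

Rewriting in direct form: qs = 127 + 10p.
With p fixed at 51, quantity demanded is 481 and quantity supplied is 637.
Surplus = qs - qd = 637 - 481 = 156.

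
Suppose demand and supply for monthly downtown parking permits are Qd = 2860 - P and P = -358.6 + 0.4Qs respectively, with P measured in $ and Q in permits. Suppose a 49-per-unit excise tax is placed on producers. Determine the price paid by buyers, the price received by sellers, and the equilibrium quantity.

P_b = 596, P_s = 547, Q = 2264

Rewriting in direct form: Qs = 896.5 + 2.5P.
With a tax of 49 on producers, they supply based on the net price P_s = P_b - 49, so Qs = 774 + 2.5P_b.
Equate demand and the shifted supply: 2860 - P_b = 774 + 2.5P_b, giving 3.5P_b = 2086, so P_b = 596.
Then P_s = 596 - 49 = 547 and Q = 2860 - 596 = 2264.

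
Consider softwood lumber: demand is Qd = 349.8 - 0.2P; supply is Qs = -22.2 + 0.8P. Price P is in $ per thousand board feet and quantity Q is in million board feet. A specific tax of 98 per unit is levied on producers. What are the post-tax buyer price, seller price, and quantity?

Producers keep P_s = P_b - 98 per unit, so supply in terms of the buyer price is Qs = -100.6 + 0.8P_b.
Equate demand and the shifted supply: 349.8 - 0.2P_b = -100.6 + 0.8P_b, giving P_b = 450.4, so P_b = 450.4.
So P_s = 352.4 and the quantity traded is Q = 349.8 - 0.2(450.4) = 259.72.

P_b = 450.4, P_s = 352.4, Q = 259.72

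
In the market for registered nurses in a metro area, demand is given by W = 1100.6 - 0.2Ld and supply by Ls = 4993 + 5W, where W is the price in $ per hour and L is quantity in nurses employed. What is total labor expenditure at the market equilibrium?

Inverting to quantity form: Ld = 5503 - 5W.
Set Ld = Ls: 5503 - 5W = 4993 + 5W, so 510 = 10W and W* = 51.
Then L* = 5503 - 5(51) = 5248.
Total labor expenditure = W* × L* = 51 × 5248 = 267648.

Total labor expenditure = 267648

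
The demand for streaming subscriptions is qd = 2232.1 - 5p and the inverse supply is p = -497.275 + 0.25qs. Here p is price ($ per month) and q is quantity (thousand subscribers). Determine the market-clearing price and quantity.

p* = 27, q* = 2097.1

Solving each curve for q: qs = 1989.1 + 4p.
Equating demand and supply, 2232.1 - 5p = 1989.1 + 4p gives 9p = 243, so p* = 27.
From the demand curve, q* = 2232.1 - 5(27) = 2097.1.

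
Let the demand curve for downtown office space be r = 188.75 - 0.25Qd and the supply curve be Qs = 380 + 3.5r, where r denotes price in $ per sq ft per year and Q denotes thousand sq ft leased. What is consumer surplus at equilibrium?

In direct form, Qd = 755 - 4r.
The market clears where 755 - 4r = 380 + 3.5r. Rearranging, 7.5r = 375, hence r* = 50.
Substitute back: Q* = 755 - 4(50) = 555.
Demand choke price (Qd = 0): r = 755/4 = 188.75. Consumer surplus = ½ × (188.75 - 50) × 555 = 38503.125.

Consumer surplus = 38503.125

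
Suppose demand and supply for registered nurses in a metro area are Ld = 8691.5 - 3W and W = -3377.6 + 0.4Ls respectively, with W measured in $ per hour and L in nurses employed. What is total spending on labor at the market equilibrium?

In direct form, Ls = 8444 + 2.5W.
Set Ld = Ls: 8691.5 - 3W = 8444 + 2.5W, so 247.5 = 5.5W and W* = 45.
Substitute back: L* = 8691.5 - 3(45) = 8556.5.
Total spending on labor = W* × L* = 45 × 8556.5 = 385042.5.

Total spending on labor = 385042.5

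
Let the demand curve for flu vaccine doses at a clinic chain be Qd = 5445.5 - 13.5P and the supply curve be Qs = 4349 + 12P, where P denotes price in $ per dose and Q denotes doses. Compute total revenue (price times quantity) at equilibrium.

Total revenue = 209195

Equating demand and supply, 5445.5 - 13.5P = 4349 + 12P gives 25.5P = 1096.5, so P* = 43.
Then Q* = 5445.5 - 13.5(43) = 4865.
Total revenue = P* × Q* = 43 × 4865 = 209195.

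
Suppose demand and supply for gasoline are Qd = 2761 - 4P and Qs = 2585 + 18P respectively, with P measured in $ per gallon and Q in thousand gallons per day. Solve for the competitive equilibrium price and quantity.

P* = 8, Q* = 2729

The market clears where 2761 - 4P = 2585 + 18P. Rearranging, 22P = 176, hence P* = 8.
Plugging P* into demand: Q* = 2761 - 4(8) = 2729.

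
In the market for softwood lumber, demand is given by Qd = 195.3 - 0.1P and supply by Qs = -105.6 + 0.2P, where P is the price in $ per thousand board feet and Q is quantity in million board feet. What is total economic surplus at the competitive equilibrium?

Equating demand and supply, 195.3 - 0.1P = -105.6 + 0.2P gives 0.3P = 300.9, so P* = 1003.
From the demand curve, Q* = 195.3 - 0.1(1003) = 95.
Demand choke price = 1953; supply choke price = 528. CS = ½(1953 - 1003)(95) = 45125; PS = ½(1003 - 528)(95) = 22562.5. Total surplus = 67687.5.

Total surplus = 67687.5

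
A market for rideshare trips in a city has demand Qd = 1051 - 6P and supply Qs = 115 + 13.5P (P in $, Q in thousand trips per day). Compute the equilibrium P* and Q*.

At equilibrium Qd = Qs, so 1051 - 6P = 115 + 13.5P; collecting terms, 936 = 19.5P and P* = 48.
Substitute back: Q* = 1051 - 6(48) = 763.

P* = 48, Q* = 763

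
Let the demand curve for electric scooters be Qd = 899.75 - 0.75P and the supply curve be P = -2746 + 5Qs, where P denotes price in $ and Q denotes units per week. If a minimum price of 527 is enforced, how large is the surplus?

Surplus = 150.1

In direct form, Qs = 549.2 + 0.2P.
With P fixed at 527, quantity demanded is 504.5 and quantity supplied is 654.6.
Surplus = Qs - Qd = 654.6 - 504.5 = 150.1.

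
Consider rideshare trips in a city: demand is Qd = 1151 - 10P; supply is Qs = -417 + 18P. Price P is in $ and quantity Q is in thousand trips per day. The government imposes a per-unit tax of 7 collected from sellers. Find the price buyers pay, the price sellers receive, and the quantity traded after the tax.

P_b = 60.5, P_s = 53.5, Q = 546

The tax drives a wedge P_b - P_s = 7. Substituting P_s = P_b - 7 into supply: Qs = -543 + 18P_b.
Equate demand and the shifted supply: 1151 - 10P_b = -543 + 18P_b, giving 28P_b = 1694, so P_b = 60.5.
Then P_s = 60.5 - 7 = 53.5 and Q = 1151 - 10(60.5) = 546.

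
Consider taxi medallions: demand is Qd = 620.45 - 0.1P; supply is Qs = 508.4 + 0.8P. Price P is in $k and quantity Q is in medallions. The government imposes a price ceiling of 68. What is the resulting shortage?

Evaluating both curves at the ceiling price 68 gives Qd = 613.65, Qs = 562.8.
Shortage = Qd - Qs = 613.65 - 562.8 = 50.85.

Shortage = 50.85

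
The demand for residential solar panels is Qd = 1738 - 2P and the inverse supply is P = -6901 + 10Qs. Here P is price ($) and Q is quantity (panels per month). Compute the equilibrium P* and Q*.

Solving each curve for Q: Qs = 690.1 + 0.1P.
The market clears where 1738 - 2P = 690.1 + 0.1P. Rearranging, 2.1P = 1047.9, hence P* = 499.
Plugging P* into demand: Q* = 1738 - 2(499) = 740.

P* = 499, Q* = 740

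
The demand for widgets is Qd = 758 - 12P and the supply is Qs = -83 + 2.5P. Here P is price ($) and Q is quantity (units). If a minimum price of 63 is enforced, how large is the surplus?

Surplus = 72.5

At P = 63: Qd = 2 and Qs = 74.5.
Surplus = Qs - Qd = 74.5 - 2 = 72.5.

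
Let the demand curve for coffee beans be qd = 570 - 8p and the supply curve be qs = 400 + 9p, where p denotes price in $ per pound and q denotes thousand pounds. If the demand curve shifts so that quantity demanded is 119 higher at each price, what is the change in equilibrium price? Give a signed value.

Δp = 7

The market clears where 570 - 8p = 400 + 9p. Rearranging, 17p = 170, hence p* = 10.
Substitute back: q* = 570 - 8(10) = 490.
After the shift, demand is qd = 689 - 8p.
The new intersection has 289 = 17p, i.e. p = 17, q = 553.
Δp = 17 - 10 = 7.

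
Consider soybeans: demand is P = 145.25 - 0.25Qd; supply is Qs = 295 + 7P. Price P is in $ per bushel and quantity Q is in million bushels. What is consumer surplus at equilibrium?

Rewriting in direct form: Qd = 581 - 4P.
At equilibrium Qd = Qs, so 581 - 4P = 295 + 7P; collecting terms, 286 = 11P and P* = 26.
From the demand curve, Q* = 581 - 4(26) = 477.
Demand choke price (Qd = 0): P = 581/4 = 145.25. Consumer surplus = ½ × (145.25 - 26) × 477 = 28441.125.

Consumer surplus = 28441.125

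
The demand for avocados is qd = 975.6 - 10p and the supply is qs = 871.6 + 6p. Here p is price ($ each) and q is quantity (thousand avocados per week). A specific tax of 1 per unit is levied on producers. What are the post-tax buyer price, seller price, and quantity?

p_b = 6.875, p_s = 5.875, q = 906.85

Producers keep p_s = p_b - 1 per unit, so supply in terms of the buyer price is qs = 865.6 + 6p_b.
Set qd = qs: 975.6 - 10p_b = 865.6 + 6p_b, so 110 = 16p_b and p_b = 6.875.
Then p_s = 6.875 - 1 = 5.875 and q = 975.6 - 10(6.875) = 906.85.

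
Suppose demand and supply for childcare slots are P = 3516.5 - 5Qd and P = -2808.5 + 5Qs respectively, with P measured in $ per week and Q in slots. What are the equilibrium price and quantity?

P* = 354, Q* = 632.5

Solving each curve for Q: Qd = 703.3 - 0.2P and Qs = 561.7 + 0.2P.
Set Qd = Qs: 703.3 - 0.2P = 561.7 + 0.2P, so 141.6 = 0.4P and P* = 354.
Then Q* = 703.3 - 0.2(354) = 632.5.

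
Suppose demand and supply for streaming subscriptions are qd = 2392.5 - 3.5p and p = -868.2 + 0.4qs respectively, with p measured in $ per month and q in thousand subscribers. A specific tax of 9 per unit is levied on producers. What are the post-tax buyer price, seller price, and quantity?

In direct form, qs = 2170.5 + 2.5p.
Producers keep p_s = p_b - 9 per unit, so supply in terms of the buyer price is qs = 2148 + 2.5p_b.
Set qd = qs: 2392.5 - 3.5p_b = 2148 + 2.5p_b, so 244.5 = 6p_b and p_b = 40.75.
Then p_s = 40.75 - 9 = 31.75 and q = 2392.5 - 3.5(40.75) = 2249.875.

p_b = 40.75, p_s = 31.75, q = 2249.875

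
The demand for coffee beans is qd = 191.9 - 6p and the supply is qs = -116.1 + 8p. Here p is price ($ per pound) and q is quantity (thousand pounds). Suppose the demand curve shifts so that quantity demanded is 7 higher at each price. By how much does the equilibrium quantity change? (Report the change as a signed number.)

Set qd = qs: 191.9 - 6p = -116.1 + 8p, so 308 = 14p and p* = 22.
Then q* = 191.9 - 6(22) = 59.9.
After the shift, demand is qd = 198.9 - 6p.
The new intersection has 315 = 14p, i.e. p = 22.5, q = 63.9.
Δq = 63.9 - 59.9 = 4.

Δq = 4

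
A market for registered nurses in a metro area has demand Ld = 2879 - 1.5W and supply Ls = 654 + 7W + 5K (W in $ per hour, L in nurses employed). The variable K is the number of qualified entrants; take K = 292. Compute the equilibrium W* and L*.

With K = 292, supply is Ls = 2114 + 7W.
The market clears where 2879 - 1.5W = 2114 + 7W. Rearranging, 8.5W = 765, hence W* = 90.
Plugging W* into demand: L* = 2879 - 1.5(90) = 2744.

W* = 90, L* = 2744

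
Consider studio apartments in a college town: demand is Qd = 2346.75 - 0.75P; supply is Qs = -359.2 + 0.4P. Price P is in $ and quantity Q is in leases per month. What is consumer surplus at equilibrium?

Consumer surplus = 225816

The market clears where 2346.75 - 0.75P = -359.2 + 0.4P. Rearranging, 1.15P = 2705.95, hence P* = 2353.
Plugging P* into demand: Q* = 2346.75 - 0.75(2353) = 582.
Demand choke price (Qd = 0): P = 2346.75/0.75 = 3129. Consumer surplus = ½ × (3129 - 2353) × 582 = 225816.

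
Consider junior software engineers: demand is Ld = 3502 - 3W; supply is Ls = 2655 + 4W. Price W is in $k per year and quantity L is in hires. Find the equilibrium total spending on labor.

Total spending on labor = 379819

The market clears where 3502 - 3W = 2655 + 4W. Rearranging, 7W = 847, hence W* = 121.
Then L* = 3502 - 3(121) = 3139.
Total spending on labor = W* × L* = 121 × 3139 = 379819.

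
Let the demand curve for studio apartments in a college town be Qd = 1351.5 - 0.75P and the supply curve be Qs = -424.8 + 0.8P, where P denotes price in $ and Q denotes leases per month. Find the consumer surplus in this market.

Consumer surplus = 161376

At equilibrium Qd = Qs, so 1351.5 - 0.75P = -424.8 + 0.8P; collecting terms, 1776.3 = 1.55P and P* = 1146.
From the demand curve, Q* = 1351.5 - 0.75(1146) = 492.
Demand choke price (Qd = 0): P = 1351.5/0.75 = 1802. Consumer surplus = ½ × (1802 - 1146) × 492 = 161376.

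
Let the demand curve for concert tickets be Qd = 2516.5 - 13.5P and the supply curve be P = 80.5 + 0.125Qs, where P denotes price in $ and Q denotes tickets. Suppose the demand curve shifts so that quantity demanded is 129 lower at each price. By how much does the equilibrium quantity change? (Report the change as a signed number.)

ΔQ = -48

Inverting to quantity form: Qs = -644 + 8P.
The market clears where 2516.5 - 13.5P = -644 + 8P. Rearranging, 21.5P = 3160.5, hence P* = 147.
From the demand curve, Q* = 2516.5 - 13.5(147) = 532.
After the shift, demand is Qd = 2387.5 - 13.5P.
Re-solving, 21.5P = 3031.5 gives P = 141 and Q = 484.
ΔQ = 484 - 532 = -48.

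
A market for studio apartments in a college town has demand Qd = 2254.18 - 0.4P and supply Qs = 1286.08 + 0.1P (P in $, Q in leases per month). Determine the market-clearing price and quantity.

At equilibrium Qd = Qs, so 2254.18 - 0.4P = 1286.08 + 0.1P; collecting terms, 968.1 = 0.5P and P* = 1936.2.
Substitute back: Q* = 2254.18 - 0.4(1936.2) = 1479.7.

P* = 1936.2, Q* = 1479.7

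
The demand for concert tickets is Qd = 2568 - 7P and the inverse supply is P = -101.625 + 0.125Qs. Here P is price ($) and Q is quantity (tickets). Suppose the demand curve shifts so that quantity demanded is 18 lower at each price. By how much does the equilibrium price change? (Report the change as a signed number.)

ΔP = -1.2

Rewriting in direct form: Qs = 813 + 8P.
The market clears where 2568 - 7P = 813 + 8P. Rearranging, 15P = 1755, hence P* = 117.
Plugging P* into demand: Q* = 2568 - 7(117) = 1749.
After the shift, demand is Qd = 2550 - 7P.
New equilibrium: 1737 = 15P, so P = 115.8 and Q = 1739.4.
ΔP = 115.8 - 117 = -1.2.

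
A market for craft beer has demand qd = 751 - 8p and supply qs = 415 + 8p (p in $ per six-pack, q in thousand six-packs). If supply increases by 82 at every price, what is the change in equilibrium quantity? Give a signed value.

At equilibrium qd = qs, so 751 - 8p = 415 + 8p; collecting terms, 336 = 16p and p* = 21.
Then q* = 751 - 8(21) = 583.
After the shift, supply is qs = 497 + 8p.
New equilibrium: 254 = 16p, so p = 15.875 and q = 624.
Δq = 624 - 583 = 41.

Δq = 41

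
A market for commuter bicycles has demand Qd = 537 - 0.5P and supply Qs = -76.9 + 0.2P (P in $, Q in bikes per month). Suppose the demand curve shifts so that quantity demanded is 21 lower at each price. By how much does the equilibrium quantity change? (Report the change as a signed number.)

Equating demand and supply, 537 - 0.5P = -76.9 + 0.2P gives 0.7P = 613.9, so P* = 877.
Plugging P* into demand: Q* = 537 - 0.5(877) = 98.5.
After the shift, demand is Qd = 516 - 0.5P.
Re-solving, 0.7P = 592.9 gives P = 847 and Q = 92.5.
ΔQ = 92.5 - 98.5 = -6.

ΔQ = -6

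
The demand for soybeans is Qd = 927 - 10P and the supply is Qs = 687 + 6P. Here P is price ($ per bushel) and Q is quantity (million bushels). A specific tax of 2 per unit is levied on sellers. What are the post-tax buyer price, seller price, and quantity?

P_b = 15.75, P_s = 13.75, Q = 769.5

The tax drives a wedge P_b - P_s = 2. Substituting P_s = P_b - 2 into supply: Qs = 675 + 6P_b.
Equate demand and the shifted supply: 927 - 10P_b = 675 + 6P_b, giving 16P_b = 252, so P_b = 15.75.
So P_s = 13.75 and the quantity traded is Q = 927 - 10(15.75) = 769.5.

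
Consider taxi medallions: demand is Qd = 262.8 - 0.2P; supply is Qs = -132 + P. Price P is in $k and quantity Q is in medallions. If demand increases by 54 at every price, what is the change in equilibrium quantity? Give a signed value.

At equilibrium Qd = Qs, so 262.8 - 0.2P = -132 + P; collecting terms, 394.8 = 1.2P and P* = 329.
Then Q* = 262.8 - 0.2(329) = 197.
After the shift, demand is Qd = 316.8 - 0.2P.
New equilibrium: 448.8 = 1.2P, so P = 374 and Q = 242.
ΔQ = 242 - 197 = 45.

ΔQ = 45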